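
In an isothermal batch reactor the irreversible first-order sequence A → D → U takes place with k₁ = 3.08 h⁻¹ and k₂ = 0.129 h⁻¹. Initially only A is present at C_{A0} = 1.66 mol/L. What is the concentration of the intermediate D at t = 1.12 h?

For first-order series with pure A initially, C_D(t) = k₁C_{A0}/(k₂−k₁)·(e^(−k₁t) − e^(−k₂t)).
e^(−k₁t) = e^(−3.08×1.12) = e^(−3.450) = 0.03176; e^(−k₂t) = e^(−0.1445) = 0.8655.
C_D = 3.08×1.66/(0.129−3.08) × (0.03176−0.8655) = (-1.733)×(-0.8337) = 1.444 mol/L.

1.44 mol/L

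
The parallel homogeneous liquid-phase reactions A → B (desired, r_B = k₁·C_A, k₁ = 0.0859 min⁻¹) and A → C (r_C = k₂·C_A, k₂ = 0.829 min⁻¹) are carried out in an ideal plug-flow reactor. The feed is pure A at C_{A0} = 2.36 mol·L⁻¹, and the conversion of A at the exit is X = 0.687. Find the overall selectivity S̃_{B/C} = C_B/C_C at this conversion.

0.104

C_A = C_{A0}(1−X) = 0.7387 mol·L⁻¹.
Both paths are first order in A, so the instantaneous fraction to B is constant: dC_B/d(−C_A) = k₁/(k₁+k₂) = 0.09389.
C_B = 0.09389·(C_{A0}−C_A) = 0.09389×1.621 = 0.152 mol·L⁻¹.
C_C = (C_{A0}−C_A)−C_B = 1.469 mol·L⁻¹; S̃_{B/C} = 0.1522/1.469 = 0.104.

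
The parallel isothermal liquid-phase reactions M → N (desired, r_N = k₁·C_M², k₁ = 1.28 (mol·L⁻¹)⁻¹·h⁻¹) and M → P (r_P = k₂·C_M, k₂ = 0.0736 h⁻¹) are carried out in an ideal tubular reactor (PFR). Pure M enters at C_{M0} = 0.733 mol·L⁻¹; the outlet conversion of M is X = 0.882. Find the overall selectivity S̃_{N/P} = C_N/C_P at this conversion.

5.60

C_M = C_{M0}(1−X) = 0.08649 mol·L⁻¹.
Along a PFR/batch, dC_P/dC_M = −r_P/(r_N+r_P) = −k₂/(k₂+k₁·C_M).
Integrating from C_{M0} to C_M: C_P = (0.0736/1.28)·ln[(0.0736+1.28·0.733)/(0.0736+1.28·0.0865)] = 0.05750·ln(1.012/0.1843) = 0.09792 mol·L⁻¹.
Then C_N = (C_{M0}−C_M) − C_P = 0.6465 − 0.09792 = 0.5486 mol·L⁻¹.
S̃_{N/P} = C_N/C_P = 0.5486/0.09792 = 5.60.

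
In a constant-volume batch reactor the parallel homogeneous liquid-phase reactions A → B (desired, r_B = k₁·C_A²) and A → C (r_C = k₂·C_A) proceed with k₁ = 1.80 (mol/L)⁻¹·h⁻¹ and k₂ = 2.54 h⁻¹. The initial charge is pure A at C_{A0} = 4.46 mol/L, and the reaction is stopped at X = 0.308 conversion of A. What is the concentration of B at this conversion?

C_A = C_{A0}(1−X) = 3.086 mol/L.
Along a PFR/batch, dC_C/dC_A = −r_C/(r_B+r_C) = −k₂/(k₂+k₁·C_A).
Integrating from C_{A0} to C_A: C_C = (2.54/1.80)·ln[(2.54+1.80·4.46)/(2.54+1.80·3.09)] = 1.411·ln(10.57/8.095) = 0.3761 mol/L.
Then C_B = (C_{A0}−C_A) − C_C = 1.374 − 0.3761 = 0.9976 mol/L.

0.998 mol/L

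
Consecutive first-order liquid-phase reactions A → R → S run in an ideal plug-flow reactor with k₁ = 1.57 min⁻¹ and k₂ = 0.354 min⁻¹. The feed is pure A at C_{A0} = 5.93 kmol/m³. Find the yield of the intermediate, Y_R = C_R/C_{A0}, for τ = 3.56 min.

0.361

For first-order series with pure A initially, C_R(τ) = k₁C_{A0}/(k₂−k₁)·(e^(−k₁τ) − e^(−k₂τ)).
e^(−k₁τ) = e^(−1.57×3.56) = e^(−5.589) = 0.003738; e^(−k₂τ) = e^(−1.260) = 0.2836.
C_R = 1.57×5.93/(0.354−1.57) × (0.003738−0.2836) = (-7.656)×(-0.2798) = 2.143 kmol/m³.
Y_R = C_R/C_{A0} = 2.143/5.93 = 0.361.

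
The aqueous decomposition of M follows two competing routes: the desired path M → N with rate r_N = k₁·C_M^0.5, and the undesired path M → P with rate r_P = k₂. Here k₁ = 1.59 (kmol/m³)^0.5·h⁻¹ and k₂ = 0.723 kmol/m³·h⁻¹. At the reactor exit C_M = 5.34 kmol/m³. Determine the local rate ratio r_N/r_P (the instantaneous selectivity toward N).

5.08

S_{N/P} = r_N/r_P = (k₁·C_M^0.5)/(k₂) = (k₁/k₂)·C_M^0.5.
= (1.59×5.340^0.5) / (0.723) = 3.674/0.7230 = 5.08.
Since the desired path is higher order in M, keeping C_M high (PFR or concentrated feed) favours N.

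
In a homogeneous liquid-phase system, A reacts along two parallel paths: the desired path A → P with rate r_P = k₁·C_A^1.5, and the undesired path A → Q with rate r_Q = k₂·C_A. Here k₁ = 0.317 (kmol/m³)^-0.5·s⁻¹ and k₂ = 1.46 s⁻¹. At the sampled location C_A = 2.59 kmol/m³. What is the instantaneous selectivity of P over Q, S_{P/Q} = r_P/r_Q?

0.349

S_{P/Q} = r_P/r_Q = (k₁·C_A^1.5)/(k₂·C_A) = (k₁/k₂)·C_A^0.5.
= (0.317×2.590^1.5) / (1.46×2.590) = 1.321/3.781 = 0.349.
Since the desired path is higher order in A, keeping C_A high (PFR or concentrated feed) favours P.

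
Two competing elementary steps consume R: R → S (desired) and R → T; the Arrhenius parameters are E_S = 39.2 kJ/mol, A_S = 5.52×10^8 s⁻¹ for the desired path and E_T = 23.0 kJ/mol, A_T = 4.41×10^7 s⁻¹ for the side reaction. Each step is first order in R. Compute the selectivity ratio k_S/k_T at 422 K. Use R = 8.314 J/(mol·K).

0.124

Since both paths have the same order in R, the concentration cancels and S_{S/T} = k_S/k_T = (A_S/A_T)·exp[(E_T−E_S)/(RT)].
(E_T−E_S)/(RT) = (23.0−39.2)×10³/(8.314×422) = -16200/3509 = -4.617.
k_S/k_T = (5.52×10^8/4.41×10^7)·exp(-4.617) = 12.52 × 0.009879 = 0.124.
Since E_S > E_T, raising the temperature improves selectivity toward S.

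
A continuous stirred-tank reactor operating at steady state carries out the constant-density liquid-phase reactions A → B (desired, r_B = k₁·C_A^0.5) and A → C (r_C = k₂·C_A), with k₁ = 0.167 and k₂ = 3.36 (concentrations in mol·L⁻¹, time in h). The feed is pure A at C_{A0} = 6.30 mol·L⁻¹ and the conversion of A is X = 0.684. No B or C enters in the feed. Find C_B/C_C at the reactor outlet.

0.0352

Exit C_A = C_{A0}(1−X) = 6.30×0.316 = 1.991 mol·L⁻¹.
In a CSTR the entire volume is at exit conditions, so r_B = 0.167×1.991^0.5 = 0.2356 and r_C = 3.36×1.991 = 6.689.
Overall selectivity = C_B/C_C = r_Bτ/(r_Cτ) = r_B/r_C = 0.0352.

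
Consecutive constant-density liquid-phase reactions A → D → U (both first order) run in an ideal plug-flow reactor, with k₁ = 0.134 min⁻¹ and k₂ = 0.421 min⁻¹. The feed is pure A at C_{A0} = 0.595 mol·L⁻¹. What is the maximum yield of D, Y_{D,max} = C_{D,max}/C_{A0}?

For a first-order series the maximum intermediate yield is C_{D,max}/C_{A0} = (k₁/k₂)^[k₂/(k₂−k₁)].
= (0.134/0.421)^(0.421/(0.421−0.134)) = (0.3183)^(1.467) = 0.1865.

0.187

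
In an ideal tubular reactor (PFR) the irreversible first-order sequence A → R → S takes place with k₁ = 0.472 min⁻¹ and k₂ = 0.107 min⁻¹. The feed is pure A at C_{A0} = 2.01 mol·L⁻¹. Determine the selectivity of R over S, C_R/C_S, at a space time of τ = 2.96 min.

For first-order series with pure A initially, C_R(τ) = k₁C_{A0}/(k₂−k₁)·(e^(−k₁τ) − e^(−k₂τ)).
e^(−k₁τ) = e^(−0.472×2.96) = e^(−1.397) = 0.2473; e^(−k₂τ) = e^(−0.3167) = 0.7285.
C_R = 0.472×2.01/(0.107−0.472) × (0.2473−0.7285) = (-2.599)×(-0.4812) = 1.251 mol·L⁻¹.
C_A = C_{A0}e^(−k₁τ) = 0.4971 mol·L⁻¹, so C_S = C_{A0}−C_A−C_R = 0.2621 mol·L⁻¹; C_R/C_S = 4.77.

4.77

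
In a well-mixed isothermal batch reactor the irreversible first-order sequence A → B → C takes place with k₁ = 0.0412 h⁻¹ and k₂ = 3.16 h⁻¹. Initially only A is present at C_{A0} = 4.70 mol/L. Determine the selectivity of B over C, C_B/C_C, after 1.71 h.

The intermediate concentration in a first-order A→B→C sequence is C_B = k₁C_{A0}(e^(−k₁t) − e^(−k₂t))/(k₂−k₁).
e^(−k₁t) = e^(−0.0412×1.71) = e^(−0.07045) = 0.9320; e^(−k₂t) = e^(−5.404) = 0.004500.
C_B = 0.0412×4.70/(3.16−0.0412) × (0.9320−0.004500) = 0.06209×0.9275 = 0.05758 mol/L.
C_A = C_{A0}e^(−k₁t) = 4.380 mol/L, so C_C = C_{A0}−C_A−C_B = 0.2621 mol/L; C_B/C_C = 0.220.

0.220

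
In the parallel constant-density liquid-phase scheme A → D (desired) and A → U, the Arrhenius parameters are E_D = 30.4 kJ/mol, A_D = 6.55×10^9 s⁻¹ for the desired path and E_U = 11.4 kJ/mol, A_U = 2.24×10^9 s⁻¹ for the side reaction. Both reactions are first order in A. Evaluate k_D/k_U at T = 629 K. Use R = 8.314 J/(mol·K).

With equal orders, S_{D/U} = k_D/k_U = (A_D/A_U)·exp[(E_U−E_D)/(RT)].
(E_U−E_D)/(RT) = (11.4−30.4)×10³/(8.314×629) = -19000/5230 = -3.633.
k_D/k_U = (6.55×10^9/2.24×10^9)·exp(-3.633) = 2.924 × 0.02643 = 0.0773.

0.0773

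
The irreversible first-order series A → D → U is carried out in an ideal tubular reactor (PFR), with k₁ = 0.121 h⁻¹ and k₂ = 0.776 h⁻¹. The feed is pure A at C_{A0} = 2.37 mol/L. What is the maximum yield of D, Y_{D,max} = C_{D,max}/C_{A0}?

Evaluating C_D at τ_opt = ln(k₂/k₁)/(k₂−k₁) gives C_{D,max}/C_{A0} = (k₁/k₂)^[k₂/(k₂−k₁)].
= (0.121/0.776)^(0.776/(0.776−0.121)) = (0.1559)^(1.185) = 0.1106.

0.111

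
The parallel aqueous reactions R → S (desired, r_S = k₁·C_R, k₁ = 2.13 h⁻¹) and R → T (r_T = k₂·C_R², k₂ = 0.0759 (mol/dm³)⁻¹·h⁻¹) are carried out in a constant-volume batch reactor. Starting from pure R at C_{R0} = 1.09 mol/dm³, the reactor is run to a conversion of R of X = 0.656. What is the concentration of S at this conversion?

C_R = C_{R0}(1−X) = 0.3750 mol/dm³.
Along a PFR/batch, dC_S/dC_R = −r_S/(r_S+r_T) = −k₁/(k₁+k₂·C_R).
Integrating from C_{R0} to C_R: C_S = (2.13/0.0759)·ln[(2.13+0.0759·1.09)/(2.13+0.0759·0.375)] = 28.06·ln(2.213/2.158) = 0.6969 mol/dm³.

0.697 mol/dm³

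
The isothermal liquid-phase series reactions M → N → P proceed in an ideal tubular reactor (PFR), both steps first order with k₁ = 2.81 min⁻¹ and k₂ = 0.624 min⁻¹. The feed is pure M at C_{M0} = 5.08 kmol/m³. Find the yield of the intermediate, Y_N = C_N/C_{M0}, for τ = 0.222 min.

0.430

For first-order series with pure M initially, C_N(τ) = k₁C_{M0}/(k₂−k₁)·(e^(−k₁τ) − e^(−k₂τ)).
e^(−k₁τ) = e^(−2.81×0.222) = e^(−0.6238) = 0.5359; e^(−k₂τ) = e^(−0.1385) = 0.8706.
C_N = 2.81×5.08/(0.624−2.81) × (0.5359−0.8706) = (-6.530)×(-0.3347) = 2.186 kmol/m³.
Y_N = C_N/C_{M0} = 2.186/5.08 = 0.430.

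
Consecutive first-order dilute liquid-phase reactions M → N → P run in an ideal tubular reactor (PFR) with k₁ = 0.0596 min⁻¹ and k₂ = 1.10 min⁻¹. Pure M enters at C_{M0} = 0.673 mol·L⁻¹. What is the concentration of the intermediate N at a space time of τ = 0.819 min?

Solving the coupled first-order balances gives C_N(τ) = [k₁/(k₂−k₁)]·C_{M0}·(e^(−k₁τ) − e^(−k₂τ)).
e^(−k₁τ) = e^(−0.0596×0.819) = e^(−0.04881) = 0.9524; e^(−k₂τ) = e^(−0.9009) = 0.4062.
C_N = 0.0596×0.673/(1.10−0.0596) × (0.9524−0.4062) = 0.03855×0.5462 = 0.02106 mol·L⁻¹.

0.0211 mol·L⁻¹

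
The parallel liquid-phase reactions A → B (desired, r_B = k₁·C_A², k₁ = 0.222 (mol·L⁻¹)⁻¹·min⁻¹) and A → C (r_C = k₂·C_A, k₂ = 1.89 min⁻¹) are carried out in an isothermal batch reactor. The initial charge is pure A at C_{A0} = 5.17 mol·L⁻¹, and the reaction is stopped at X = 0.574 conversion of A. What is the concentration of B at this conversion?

C_A = C_{A0}(1−X) = 2.202 mol·L⁻¹.
Along a PFR/batch, dC_C/dC_A = −r_C/(r_B+r_C) = −k₂/(k₂+k₁·C_A).
Integrating from C_{A0} to C_A: C_C = (1.89/0.222)·ln[(1.89+0.222·5.17)/(1.89+0.222·2.20)] = 8.514·ln(3.038/2.379) = 2.081 mol·L⁻¹.
Then C_B = (C_{A0}−C_A) − C_C = 2.968 − 2.081 = 0.8864 mol·L⁻¹.

0.886 mol·L⁻¹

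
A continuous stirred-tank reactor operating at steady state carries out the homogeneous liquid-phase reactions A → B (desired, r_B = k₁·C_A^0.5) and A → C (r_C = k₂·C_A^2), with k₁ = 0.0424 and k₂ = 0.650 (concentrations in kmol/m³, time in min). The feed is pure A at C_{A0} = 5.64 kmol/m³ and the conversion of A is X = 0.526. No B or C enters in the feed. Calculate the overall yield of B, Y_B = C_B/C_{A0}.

0.00773

Exit C_A = C_{A0}(1−X) = 5.64×0.474 = 2.673 kmol/m³.
A CSTR operates uniformly at the exit composition, giving r_B = 0.06933 and r_C = 4.645 (each k·C_A^n at C_A = 2.673).
Fraction of consumed A going to B: r_B/(r_B+r_C) = 0.01470.
C_B = 0.01470·C_{A0}·X = 0.01470×5.64×0.526 = 0.0436 kmol/m³; Y_B = C_B/C_{A0} = 0.00773.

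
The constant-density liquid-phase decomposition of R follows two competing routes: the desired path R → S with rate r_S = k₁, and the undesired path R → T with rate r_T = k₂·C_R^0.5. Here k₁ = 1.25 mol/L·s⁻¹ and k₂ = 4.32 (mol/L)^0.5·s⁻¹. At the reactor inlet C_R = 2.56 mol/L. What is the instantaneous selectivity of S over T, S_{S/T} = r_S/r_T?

0.181

S_{S/T} = r_S/r_T = (k₁)/(k₂·C_R^0.5) = (k₁/k₂)·C_R^-0.5.
= (1.25) / (4.32×2.560^0.5) = 1.250/6.912 = 0.181.
The undesired path is higher order in R, so low C_R (CSTR or dilute feed) favours S.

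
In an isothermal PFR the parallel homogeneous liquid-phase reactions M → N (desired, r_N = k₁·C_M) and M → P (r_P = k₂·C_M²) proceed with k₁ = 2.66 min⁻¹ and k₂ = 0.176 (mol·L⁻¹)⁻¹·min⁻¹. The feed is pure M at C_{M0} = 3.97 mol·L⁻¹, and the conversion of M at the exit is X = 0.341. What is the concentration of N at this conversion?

1.11 mol·L⁻¹

C_M = C_{M0}(1−X) = 2.616 mol·L⁻¹.
Along a PFR/batch, dC_N/dC_M = −r_N/(r_N+r_P) = −k₁/(k₁+k₂·C_M).
Integrating from C_{M0} to C_M: C_N = (2.66/0.176)·ln[(2.66+0.176·3.97)/(2.66+0.176·2.62)] = 15.11·ln(3.359/3.120) = 1.112 mol·L⁻¹.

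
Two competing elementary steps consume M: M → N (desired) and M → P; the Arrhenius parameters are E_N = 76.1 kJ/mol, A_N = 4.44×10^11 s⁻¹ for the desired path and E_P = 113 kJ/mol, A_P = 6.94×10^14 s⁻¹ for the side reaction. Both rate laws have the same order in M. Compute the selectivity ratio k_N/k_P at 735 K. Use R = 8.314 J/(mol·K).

With equal orders, S_{N/P} = k_N/k_P = (A_N/A_P)·exp[(E_P−E_N)/(RT)].
(E_P−E_N)/(RT) = (113−76.1)×10³/(8.314×735) = 36900/6111 = 6.038.
k_N/k_P = (4.44×10^11/6.94×10^14)·exp(6.038) = 6.398×10^-4 × 419.3 = 0.268.
Since E_N < E_P, lowering the temperature improves selectivity toward N.

0.268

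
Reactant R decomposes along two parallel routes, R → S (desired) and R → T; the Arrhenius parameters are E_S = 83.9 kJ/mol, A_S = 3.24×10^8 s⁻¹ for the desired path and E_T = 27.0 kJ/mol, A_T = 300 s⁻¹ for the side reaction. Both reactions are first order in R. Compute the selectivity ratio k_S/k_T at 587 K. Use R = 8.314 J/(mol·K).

Since both paths have the same order in R, the concentration cancels and S_{S/T} = k_S/k_T = (A_S/A_T)·exp[(E_T−E_S)/(RT)].
(E_T−E_S)/(RT) = (27.0−83.9)×10³/(8.314×587) = -56900/4880 = -11.66.
k_S/k_T = (3.24×10^8/300)·exp(-11.66) = 1.080×10^6 × 8.640×10^-6 = 9.33.
Since E_S > E_T, raising the temperature improves selectivity toward S.

9.33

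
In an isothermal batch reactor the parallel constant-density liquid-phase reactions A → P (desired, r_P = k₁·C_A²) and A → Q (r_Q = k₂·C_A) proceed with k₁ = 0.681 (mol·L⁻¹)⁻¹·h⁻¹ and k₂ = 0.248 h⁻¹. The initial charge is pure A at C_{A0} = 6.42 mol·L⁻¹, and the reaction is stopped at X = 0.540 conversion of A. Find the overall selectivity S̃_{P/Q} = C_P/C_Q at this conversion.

12.3

C_A = C_{A0}(1−X) = 2.953 mol·L⁻¹.
Along a PFR/batch, dC_Q/dC_A = −r_Q/(r_P+r_Q) = −k₂/(k₂+k₁·C_A).
Integrating from C_{A0} to C_A: C_Q = (0.248/0.681)·ln[(0.248+0.681·6.42)/(0.248+0.681·2.95)] = 0.3642·ln(4.620/2.259) = 0.2605 mol·L⁻¹.
Then C_P = (C_{A0}−C_A) − C_Q = 3.467 − 0.2605 = 3.206 mol·L⁻¹.
S̃_{P/Q} = C_P/C_Q = 3.206/0.2605 = 12.3.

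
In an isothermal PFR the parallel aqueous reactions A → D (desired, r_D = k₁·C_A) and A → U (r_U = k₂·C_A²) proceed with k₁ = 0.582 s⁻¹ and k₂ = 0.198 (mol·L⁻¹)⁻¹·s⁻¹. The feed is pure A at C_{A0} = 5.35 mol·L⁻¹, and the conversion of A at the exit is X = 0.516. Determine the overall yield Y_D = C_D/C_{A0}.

0.223

C_A = C_{A0}(1−X) = 2.589 mol·L⁻¹.
Along a PFR/batch, dC_D/dC_A = −r_D/(r_D+r_U) = −k₁/(k₁+k₂·C_A).
Integrating from C_{A0} to C_A: C_D = (0.582/0.198)·ln[(0.582+0.198·5.35)/(0.582+0.198·2.59)] = 2.939·ln(1.641/1.095) = 1.190 mol·L⁻¹.
Y_D = C_D/C_{A0} = 1.190/5.35 = 0.223.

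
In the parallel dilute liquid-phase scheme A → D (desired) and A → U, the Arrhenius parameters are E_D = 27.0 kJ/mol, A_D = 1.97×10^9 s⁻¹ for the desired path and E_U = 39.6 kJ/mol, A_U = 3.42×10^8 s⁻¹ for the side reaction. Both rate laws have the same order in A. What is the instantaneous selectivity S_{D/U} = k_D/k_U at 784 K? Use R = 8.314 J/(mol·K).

39.8

k_D/k_U = (A_D/A_U)·exp[−(E_D−E_U)/(RT)] = (A_D/A_U)·exp[(E_U−E_D)/(RT)].
(E_U−E_D)/(RT) = (39.6−27.0)×10³/(8.314×784) = 12600/6518 = 1.933.
k_D/k_U = (1.97×10^9/3.42×10^8)·exp(1.933) = 5.760 × 6.911 = 39.8.
Since E_D < E_U, lowering the temperature improves selectivity toward D.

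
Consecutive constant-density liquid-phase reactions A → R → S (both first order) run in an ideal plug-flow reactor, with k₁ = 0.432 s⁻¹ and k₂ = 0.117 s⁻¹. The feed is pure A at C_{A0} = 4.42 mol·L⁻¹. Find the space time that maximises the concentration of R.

For first-order series the maximum of C_R occurs at τ_opt = ln(k₂/k₁)/(k₂−k₁).
= ln(0.117/0.432)/(0.117−0.432) = ln(0.2708)/-0.3150 = -1.306/-0.3150 = 4.15 s.

4.15 s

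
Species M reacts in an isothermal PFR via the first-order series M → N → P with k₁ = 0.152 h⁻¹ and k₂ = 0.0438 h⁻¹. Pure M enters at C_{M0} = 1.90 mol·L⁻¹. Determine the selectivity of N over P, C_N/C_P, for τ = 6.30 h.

5.90

Solving the coupled first-order balances gives C_N(τ) = [k₁/(k₂−k₁)]·C_{M0}·(e^(−k₁τ) − e^(−k₂τ)).
e^(−k₁τ) = e^(−0.152×6.30) = e^(−0.9576) = 0.3838; e^(−k₂τ) = e^(−0.2759) = 0.7589.
C_N = 0.152×1.90/(0.0438−0.152) × (0.3838−0.7589) = (-2.669)×(-0.3750) = 1.001 mol·L⁻¹.
C_M = C_{M0}e^(−k₁τ) = 0.7292 mol·L⁻¹, so C_P = C_{M0}−C_M−C_N = 0.1697 mol·L⁻¹; C_N/C_P = 5.90.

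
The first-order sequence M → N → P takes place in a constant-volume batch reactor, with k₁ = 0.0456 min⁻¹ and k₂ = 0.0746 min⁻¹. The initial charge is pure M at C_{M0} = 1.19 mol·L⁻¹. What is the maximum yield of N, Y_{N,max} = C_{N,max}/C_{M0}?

For a first-order series the maximum intermediate yield is C_{N,max}/C_{M0} = (k₁/k₂)^[k₂/(k₂−k₁)].
= (0.0456/0.0746)^(0.0746/(0.0746−0.0456)) = (0.6113)^(2.572) = 0.2819.

0.282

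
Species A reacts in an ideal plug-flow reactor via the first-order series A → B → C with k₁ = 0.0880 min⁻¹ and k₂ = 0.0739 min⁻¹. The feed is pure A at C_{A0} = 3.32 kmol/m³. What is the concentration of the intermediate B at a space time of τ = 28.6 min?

0.831 kmol/m³

Solving the coupled first-order balances gives C_B(τ) = [k₁/(k₂−k₁)]·C_{A0}·(e^(−k₁τ) − e^(−k₂τ)).
e^(−k₁τ) = e^(−0.0880×28.6) = e^(−2.517) = 0.08072; e^(−k₂τ) = e^(−2.114) = 0.1208.
C_B = 0.0880×3.32/(0.0739−0.0880) × (0.08072−0.1208) = (-20.72)×(-0.04009) = 0.8307 kmol/m³.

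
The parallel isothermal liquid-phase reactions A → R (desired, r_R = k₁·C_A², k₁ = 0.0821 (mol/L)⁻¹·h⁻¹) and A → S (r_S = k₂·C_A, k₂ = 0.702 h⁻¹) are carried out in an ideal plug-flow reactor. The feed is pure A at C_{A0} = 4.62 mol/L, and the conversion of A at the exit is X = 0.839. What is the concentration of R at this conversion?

0.896 mol/L

C_A = C_{A0}(1−X) = 0.7438 mol/L.
Along a PFR/batch, dC_S/dC_A = −r_S/(r_R+r_S) = −k₂/(k₂+k₁·C_A).
Integrating from C_{A0} to C_A: C_S = (0.702/0.0821)·ln[(0.702+0.0821·4.62)/(0.702+0.0821·0.744)] = 8.551·ln(1.081/0.7631) = 2.981 mol/L.
Then C_R = (C_{A0}−C_A) − C_S = 3.876 − 2.981 = 0.8957 mol/L.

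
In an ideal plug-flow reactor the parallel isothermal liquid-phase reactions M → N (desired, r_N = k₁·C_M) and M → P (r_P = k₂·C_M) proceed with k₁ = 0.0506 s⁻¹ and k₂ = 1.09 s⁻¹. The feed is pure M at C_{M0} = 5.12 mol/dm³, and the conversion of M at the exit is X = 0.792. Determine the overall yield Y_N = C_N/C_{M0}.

0.0351

C_M = C_{M0}(1−X) = 1.065 mol/dm³.
Both paths are first order in M, so the instantaneous fraction to N is constant: dC_N/d(−C_M) = k₁/(k₁+k₂) = 0.04436.
C_N = 0.04436·(C_{M0}−C_M) = 0.04436×4.055 = 0.180 mol/dm³.
Y_N = C_N/C_{M0} = 0.1799/5.12 = 0.0351.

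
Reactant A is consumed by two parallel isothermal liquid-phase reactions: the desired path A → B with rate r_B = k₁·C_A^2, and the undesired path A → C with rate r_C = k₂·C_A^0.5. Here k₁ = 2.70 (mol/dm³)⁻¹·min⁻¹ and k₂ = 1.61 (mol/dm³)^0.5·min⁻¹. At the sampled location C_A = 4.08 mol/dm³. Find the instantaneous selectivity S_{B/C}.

13.8

S_{B/C} = r_B/r_C = (k₁·C_A^2)/(k₂·C_A^0.5) = (k₁/k₂)·C_A^1.5.
= (2.70×4.080^2) / (1.61×4.080^0.5) = 44.95/3.252 = 13.8.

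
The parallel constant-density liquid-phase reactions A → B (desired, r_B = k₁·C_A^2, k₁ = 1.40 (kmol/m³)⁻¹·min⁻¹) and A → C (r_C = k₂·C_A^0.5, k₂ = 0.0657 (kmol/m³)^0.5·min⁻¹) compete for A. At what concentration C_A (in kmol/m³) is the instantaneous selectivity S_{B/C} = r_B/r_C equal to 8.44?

0.539 kmol/m³

S_{B/C} = (k₁/k₂)·C_A^1.5 ⇒ C_A = (S·k₂/k₁)^(1/1.5).
= (8.44×0.0657/1.40)^(0.6667) = (0.3961)^(0.6667) = 0.539 kmol/m³.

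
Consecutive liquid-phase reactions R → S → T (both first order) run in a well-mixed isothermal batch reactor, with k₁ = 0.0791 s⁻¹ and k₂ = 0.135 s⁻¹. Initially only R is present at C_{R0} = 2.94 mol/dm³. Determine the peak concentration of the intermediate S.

At the optimum, C_{S,max}/C_{R0} = (k₁/k₂)^[k₂/(k₂−k₁)].
= (0.0791/0.135)^(0.135/(0.135−0.0791)) = (0.5859)^(2.415) = 0.2750.
C_{S,max} = 0.2750×2.94 = 0.809 mol/dm³.

0.809 mol/dm³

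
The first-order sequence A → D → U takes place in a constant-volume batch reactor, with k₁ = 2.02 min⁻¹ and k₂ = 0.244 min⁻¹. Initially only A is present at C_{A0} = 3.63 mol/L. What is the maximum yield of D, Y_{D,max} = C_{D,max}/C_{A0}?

For a first-order series the maximum intermediate yield is C_{D,max}/C_{A0} = (k₁/k₂)^[k₂/(k₂−k₁)].
= (2.02/0.244)^(0.244/(0.244−2.02)) = (8.279)^(-0.1374) = 0.7480.

0.748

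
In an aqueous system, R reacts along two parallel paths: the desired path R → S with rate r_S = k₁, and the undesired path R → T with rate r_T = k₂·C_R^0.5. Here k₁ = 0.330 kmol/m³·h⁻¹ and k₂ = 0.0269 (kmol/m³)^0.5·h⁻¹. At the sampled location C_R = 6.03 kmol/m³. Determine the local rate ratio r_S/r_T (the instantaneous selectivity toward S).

5.00

S_{S/T} = r_S/r_T = (k₁)/(k₂·C_R^0.5) = (k₁/k₂)·C_R^-0.5.
= (0.330) / (0.0269×6.030^0.5) = 0.3300/0.06606 = 5.00.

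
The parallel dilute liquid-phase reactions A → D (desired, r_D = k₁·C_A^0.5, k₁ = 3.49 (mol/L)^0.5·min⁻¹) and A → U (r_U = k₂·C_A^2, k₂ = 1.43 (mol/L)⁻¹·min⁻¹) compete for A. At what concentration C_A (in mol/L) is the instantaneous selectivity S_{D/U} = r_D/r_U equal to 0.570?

S_{D/U} = (k₁/k₂)·C_A^-1.5 ⇒ C_A = (S·k₂/k₁)^(1/(-1.5)).
= (0.570×1.43/3.49)^(-0.6667) = (0.2336)^(-0.6667) = 2.64 mol/L.

2.64 mol/L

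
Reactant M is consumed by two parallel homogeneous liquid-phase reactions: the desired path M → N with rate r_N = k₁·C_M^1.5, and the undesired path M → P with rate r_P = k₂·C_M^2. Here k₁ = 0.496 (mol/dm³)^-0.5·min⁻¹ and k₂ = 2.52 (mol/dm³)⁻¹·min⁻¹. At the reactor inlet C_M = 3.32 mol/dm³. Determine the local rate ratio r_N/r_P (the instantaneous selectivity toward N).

S_{N/P} = r_N/r_P = (k₁·C_M^1.5)/(k₂·C_M^2) = (k₁/k₂)·C_M^-0.5.
= (0.496×3.320^1.5) / (2.52×3.320^2) = 3.000/27.78 = 0.108.
The undesired path is higher order in M, so low C_M (CSTR or dilute feed) favours N.

0.108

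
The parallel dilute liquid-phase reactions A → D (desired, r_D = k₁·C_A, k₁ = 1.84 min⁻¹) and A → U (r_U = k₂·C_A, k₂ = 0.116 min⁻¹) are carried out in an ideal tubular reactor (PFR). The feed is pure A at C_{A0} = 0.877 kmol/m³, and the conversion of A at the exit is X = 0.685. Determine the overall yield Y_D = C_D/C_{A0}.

C_A = C_{A0}(1−X) = 0.2763 kmol/m³.
Both paths are first order in A, so the instantaneous fraction to D is constant: dC_D/d(−C_A) = k₁/(k₁+k₂) = 0.9407.
C_D = 0.9407·(C_{A0}−C_A) = 0.9407×0.6007 = 0.565 kmol/m³.
Y_D = C_D/C_{A0} = 0.5651/0.877 = 0.644.

0.644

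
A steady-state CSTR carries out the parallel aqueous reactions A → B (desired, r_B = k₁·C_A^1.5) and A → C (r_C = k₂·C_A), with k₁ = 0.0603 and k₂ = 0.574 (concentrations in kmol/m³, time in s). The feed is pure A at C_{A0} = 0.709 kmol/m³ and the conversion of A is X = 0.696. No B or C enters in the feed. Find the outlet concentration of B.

Exit C_A = C_{A0}(1−X) = 0.709×0.304 = 0.2155 kmol/m³.
Rates in a CSTR are evaluated at the outlet concentration: r_B = 0.0603×0.2155^1.5 = 0.006034, r_C = 0.574×0.2155 = 0.1237.
Fraction of consumed A going to B: r_B/(r_B+r_C) = 0.04650.
C_B = 0.04650·C_{A0}·X = 0.04650×0.709×0.696 = 0.0229 kmol/m³.

0.0229 kmol/m³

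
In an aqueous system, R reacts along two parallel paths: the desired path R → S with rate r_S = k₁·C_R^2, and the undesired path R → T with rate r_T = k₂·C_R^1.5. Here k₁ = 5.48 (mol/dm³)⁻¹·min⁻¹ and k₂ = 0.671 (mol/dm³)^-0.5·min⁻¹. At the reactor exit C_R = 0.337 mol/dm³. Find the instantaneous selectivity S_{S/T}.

4.74

S_{S/T} = r_S/r_T = (k₁·C_R^2)/(k₂·C_R^1.5) = (k₁/k₂)·C_R^0.5.
= (5.48×0.3370^2) / (0.671×0.3370^1.5) = 0.6224/0.1313 = 4.74.
Since the desired path is higher order in R, keeping C_R high (PFR or concentrated feed) favours S.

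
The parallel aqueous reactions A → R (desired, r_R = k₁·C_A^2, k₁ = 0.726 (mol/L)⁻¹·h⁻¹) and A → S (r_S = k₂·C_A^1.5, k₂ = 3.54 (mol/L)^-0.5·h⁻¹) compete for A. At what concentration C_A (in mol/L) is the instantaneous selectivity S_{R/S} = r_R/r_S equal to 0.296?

S_{R/S} = (k₁/k₂)·C_A^0.5 ⇒ C_A = (S·k₂/k₁)^(2).
= (0.296×3.54/0.726)^(2) = (1.443)^(2) = 2.08 mol/L.

2.08 mol/L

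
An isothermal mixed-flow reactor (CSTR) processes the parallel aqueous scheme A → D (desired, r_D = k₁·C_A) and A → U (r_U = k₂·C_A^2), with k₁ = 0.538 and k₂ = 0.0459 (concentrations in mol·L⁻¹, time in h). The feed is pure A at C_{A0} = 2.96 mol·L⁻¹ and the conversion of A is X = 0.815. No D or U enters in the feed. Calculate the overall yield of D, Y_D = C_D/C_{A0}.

Exit C_A = C_{A0}(1−X) = 2.96×0.185 = 0.5476 mol·L⁻¹.
Rates in a CSTR are evaluated at the outlet concentration: r_D = 0.538×0.5476 = 0.2946, r_U = 0.0459×0.5476^2 = 0.01376.
Fraction of consumed A going to D: r_D/(r_D+r_U) = 0.9554.
C_D = 0.9554·C_{A0}·X = 0.9554×2.96×0.815 = 2.30 mol·L⁻¹; Y_D = C_D/C_{A0} = 0.779.

0.779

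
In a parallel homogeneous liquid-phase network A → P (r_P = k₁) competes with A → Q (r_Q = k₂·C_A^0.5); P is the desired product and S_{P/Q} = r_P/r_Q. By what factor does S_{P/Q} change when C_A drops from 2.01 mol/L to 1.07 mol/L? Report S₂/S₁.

1.37

S_{P/Q} = (k₁/k₂)·C_A^-0.5, so S₂/S₁ = (C_{A,2}/C_{A,1})^-0.5.
= (1.07/2.01)^(-0.5) = (0.5323)^(-0.5) = 1.37.
Selectivity toward P rises as C_A falls — low-concentration operation is favoured.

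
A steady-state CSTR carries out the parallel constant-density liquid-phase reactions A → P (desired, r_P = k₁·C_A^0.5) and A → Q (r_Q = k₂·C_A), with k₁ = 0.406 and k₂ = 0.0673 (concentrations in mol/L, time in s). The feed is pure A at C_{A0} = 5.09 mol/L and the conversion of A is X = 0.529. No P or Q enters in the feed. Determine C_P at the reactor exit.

Exit C_A = C_{A0}(1−X) = 5.09×0.471 = 2.397 mol/L.
Rates in a CSTR are evaluated at the outlet concentration: r_P = 0.406×2.397^0.5 = 0.6286, r_Q = 0.0673×2.397 = 0.1613.
Fraction of consumed A going to P: r_P/(r_P+r_Q) = 0.7958.
C_P = 0.7958·C_{A0}·X = 0.7958×5.09×0.529 = 2.14 mol/L.

2.14 mol/L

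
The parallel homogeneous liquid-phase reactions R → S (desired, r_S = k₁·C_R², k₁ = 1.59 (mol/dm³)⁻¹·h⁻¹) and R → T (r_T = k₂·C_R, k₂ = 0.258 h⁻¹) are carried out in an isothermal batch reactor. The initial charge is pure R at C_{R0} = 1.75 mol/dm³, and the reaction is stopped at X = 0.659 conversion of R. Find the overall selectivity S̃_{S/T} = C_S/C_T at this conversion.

C_R = C_{R0}(1−X) = 0.5967 mol/dm³.
Along a PFR/batch, dC_T/dC_R = −r_T/(r_S+r_T) = −k₂/(k₂+k₁·C_R).
Integrating from C_{R0} to C_R: C_T = (0.258/1.59)·ln[(0.258+1.59·1.75)/(0.258+1.59·0.597)] = 0.1623·ln(3.041/1.207) = 0.1499 mol/dm³.
Then C_S = (C_{R0}−C_R) − C_T = 1.153 − 0.1499 = 1.003 mol/dm³.
S̃_{S/T} = C_S/C_T = 1.003/0.1499 = 6.69.

6.69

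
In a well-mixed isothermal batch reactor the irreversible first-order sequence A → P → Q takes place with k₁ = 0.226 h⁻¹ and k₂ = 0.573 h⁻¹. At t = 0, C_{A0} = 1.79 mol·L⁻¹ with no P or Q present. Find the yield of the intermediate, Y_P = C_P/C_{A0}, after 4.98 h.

Solving the coupled first-order balances gives C_P(t) = [k₁/(k₂−k₁)]·C_{A0}·(e^(−k₁t) − e^(−k₂t)).
e^(−k₁t) = e^(−0.226×4.98) = e^(−1.125) = 0.3245; e^(−k₂t) = e^(−2.854) = 0.05764.
C_P = 0.226×1.79/(0.573−0.226) × (0.3245−0.05764) = 1.166×0.2669 = 0.3111 mol·L⁻¹.
Y_P = C_P/C_{A0} = 0.3111/1.79 = 0.174.

0.174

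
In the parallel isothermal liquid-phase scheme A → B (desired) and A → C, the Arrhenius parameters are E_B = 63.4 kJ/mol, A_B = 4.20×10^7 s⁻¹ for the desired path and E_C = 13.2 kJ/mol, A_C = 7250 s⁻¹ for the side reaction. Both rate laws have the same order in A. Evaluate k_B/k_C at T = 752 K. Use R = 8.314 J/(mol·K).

1.89

Since both paths have the same order in A, the concentration cancels and S_{B/C} = k_B/k_C = (A_B/A_C)·exp[(E_C−E_B)/(RT)].
(E_C−E_B)/(RT) = (13.2−63.4)×10³/(8.314×752) = -50200/6252 = -8.029.
k_B/k_C = (4.20×10^7/7250)·exp(-8.029) = 5793 × 3.258×10^-4 = 1.89.
Since E_B > E_C, raising the temperature improves selectivity toward B.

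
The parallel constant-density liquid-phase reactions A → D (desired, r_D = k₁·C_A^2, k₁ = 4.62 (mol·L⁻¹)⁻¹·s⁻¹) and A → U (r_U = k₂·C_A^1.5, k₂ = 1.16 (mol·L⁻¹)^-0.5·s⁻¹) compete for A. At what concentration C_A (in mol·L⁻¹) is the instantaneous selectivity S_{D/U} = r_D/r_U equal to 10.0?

S_{D/U} = (k₁/k₂)·C_A^0.5 ⇒ C_A = (S·k₂/k₁)^(2).
= (10.0×1.16/4.62)^(2) = (2.511)^(2) = 6.30 mol·L⁻¹.

6.30 mol·L⁻¹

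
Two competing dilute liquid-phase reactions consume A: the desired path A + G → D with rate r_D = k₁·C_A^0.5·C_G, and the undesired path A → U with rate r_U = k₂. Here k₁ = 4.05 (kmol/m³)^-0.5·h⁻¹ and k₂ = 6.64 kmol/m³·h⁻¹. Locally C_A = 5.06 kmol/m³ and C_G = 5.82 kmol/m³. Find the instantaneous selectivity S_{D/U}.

S_{D/U} = r_D/r_U = (k₁·C_A^0.5·C_G)/(k₂) = (k₁/k₂)·C_A^0.5·C_G.
= (4.05×5.060^0.5×5.820) / (6.64) = 53.02/6.640 = 7.99.
Since the desired path is higher order in A, keeping C_A high (PFR or concentrated feed) favours D.

7.99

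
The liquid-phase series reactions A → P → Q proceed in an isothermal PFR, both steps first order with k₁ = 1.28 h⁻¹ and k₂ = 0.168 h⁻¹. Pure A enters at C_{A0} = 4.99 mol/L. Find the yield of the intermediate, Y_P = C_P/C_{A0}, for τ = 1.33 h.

For first-order series with pure A initially, C_P(τ) = k₁C_{A0}/(k₂−k₁)·(e^(−k₁τ) − e^(−k₂τ)).
e^(−k₁τ) = e^(−1.28×1.33) = e^(−1.702) = 0.1822; e^(−k₂τ) = e^(−0.2234) = 0.7998.
C_P = 1.28×4.99/(0.168−1.28) × (0.1822−0.7998) = (-5.744)×(-0.6175) = 3.547 mol/L.
Y_P = C_P/C_{A0} = 3.547/4.99 = 0.711.

0.711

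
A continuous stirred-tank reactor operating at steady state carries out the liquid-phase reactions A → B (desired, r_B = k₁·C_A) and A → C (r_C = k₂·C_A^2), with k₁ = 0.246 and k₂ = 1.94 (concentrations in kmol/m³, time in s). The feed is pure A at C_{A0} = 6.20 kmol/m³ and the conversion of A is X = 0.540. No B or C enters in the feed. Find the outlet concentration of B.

Exit C_A = C_{A0}(1−X) = 6.20×0.460 = 2.852 kmol/m³.
In a CSTR the entire volume is at exit conditions, so r_B = 0.246×2.852 = 0.7016 and r_C = 1.94×2.852^2 = 15.78.
Fraction of consumed A going to B: r_B/(r_B+r_C) = 0.04257.
C_B = 0.04257·C_{A0}·X = 0.04257×6.20×0.540 = 0.143 kmol/m³.

0.143 kmol/m³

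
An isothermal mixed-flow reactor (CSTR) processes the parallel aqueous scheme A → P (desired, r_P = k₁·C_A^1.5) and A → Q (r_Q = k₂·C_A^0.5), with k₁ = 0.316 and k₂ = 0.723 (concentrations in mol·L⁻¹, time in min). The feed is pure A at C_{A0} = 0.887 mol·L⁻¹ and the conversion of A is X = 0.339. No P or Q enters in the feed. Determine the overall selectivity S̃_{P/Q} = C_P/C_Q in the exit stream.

0.256

Exit C_A = C_{A0}(1−X) = 0.887×0.661 = 0.5863 mol·L⁻¹.
In a CSTR the entire volume is at exit conditions, so r_P = 0.316×0.5863^1.5 = 0.1419 and r_Q = 0.723×0.5863^0.5 = 0.5536.
Overall selectivity = C_P/C_Q = r_Pτ/(r_Qτ) = r_P/r_Q = 0.256.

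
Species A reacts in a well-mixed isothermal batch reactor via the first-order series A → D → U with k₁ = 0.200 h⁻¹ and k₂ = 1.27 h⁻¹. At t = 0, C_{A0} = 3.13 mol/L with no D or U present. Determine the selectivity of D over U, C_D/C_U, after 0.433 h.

3.28

Solving the coupled first-order balances gives C_D(t) = [k₁/(k₂−k₁)]·C_{A0}·(e^(−k₁t) − e^(−k₂t)).
e^(−k₁t) = e^(−0.200×0.433) = e^(−0.08660) = 0.9170; e^(−k₂t) = e^(−0.5499) = 0.5770.
C_D = 0.200×3.13/(1.27−0.200) × (0.9170−0.5770) = 0.5850×0.3400 = 0.1989 mol/L.
C_A = C_{A0}e^(−k₁t) = 2.870 mol/L, so C_U = C_{A0}−C_A−C_D = 0.06071 mol/L; C_D/C_U = 3.28.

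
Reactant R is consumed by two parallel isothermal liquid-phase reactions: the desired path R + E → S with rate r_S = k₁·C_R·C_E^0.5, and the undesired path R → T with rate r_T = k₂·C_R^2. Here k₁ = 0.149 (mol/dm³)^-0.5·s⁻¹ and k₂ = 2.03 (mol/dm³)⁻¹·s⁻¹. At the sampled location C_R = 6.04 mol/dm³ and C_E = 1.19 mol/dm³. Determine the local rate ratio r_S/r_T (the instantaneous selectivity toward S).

S_{S/T} = r_S/r_T = (k₁·C_R·C_E^0.5)/(k₂·C_R^2) = (k₁/k₂)·C_R⁻¹·C_E^0.5.
= (0.149×6.040×1.190^0.5) / (2.03×6.040^2) = 0.9817/74.06 = 0.0133.
The undesired path is higher order in R, so low C_R (CSTR or dilute feed) favours S.

0.0133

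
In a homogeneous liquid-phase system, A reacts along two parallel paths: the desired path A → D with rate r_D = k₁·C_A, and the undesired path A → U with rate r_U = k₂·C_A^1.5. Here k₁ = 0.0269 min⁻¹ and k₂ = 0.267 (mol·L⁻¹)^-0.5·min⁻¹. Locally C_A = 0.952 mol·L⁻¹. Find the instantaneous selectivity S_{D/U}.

0.103

S_{D/U} = r_D/r_U = (k₁·C_A)/(k₂·C_A^1.5) = (k₁/k₂)·C_A^-0.5.
= (0.0269×0.9520) / (0.267×0.9520^1.5) = 0.02561/0.2480 = 0.103.
The undesired path is higher order in A, so low C_A (CSTR or dilute feed) favours D.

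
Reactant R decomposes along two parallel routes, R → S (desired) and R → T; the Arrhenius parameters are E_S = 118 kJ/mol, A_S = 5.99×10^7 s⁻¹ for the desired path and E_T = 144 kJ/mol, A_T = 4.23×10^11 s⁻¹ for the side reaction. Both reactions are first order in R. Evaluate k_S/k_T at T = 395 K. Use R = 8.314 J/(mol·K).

Since both paths have the same order in R, the concentration cancels and S_{S/T} = k_S/k_T = (A_S/A_T)·exp[(E_T−E_S)/(RT)].
(E_T−E_S)/(RT) = (144−118)×10³/(8.314×395) = 26000/3284 = 7.917.
k_S/k_T = (5.99×10^7/4.23×10^11)·exp(7.917) = 1.416×10^-4 × 2744 = 0.389.

0.389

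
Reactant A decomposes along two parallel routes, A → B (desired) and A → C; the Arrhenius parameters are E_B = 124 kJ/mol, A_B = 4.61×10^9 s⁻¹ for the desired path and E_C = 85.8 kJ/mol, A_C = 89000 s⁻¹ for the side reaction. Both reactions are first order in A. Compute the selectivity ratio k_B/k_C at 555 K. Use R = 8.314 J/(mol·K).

13.2

With equal orders, S_{B/C} = k_B/k_C = (A_B/A_C)·exp[(E_C−E_B)/(RT)].
(E_C−E_B)/(RT) = (85.8−124)×10³/(8.314×555) = -38200/4614 = -8.279.
k_B/k_C = (4.61×10^9/89000)·exp(-8.279) = 51798 × 2.539×10^-4 = 13.2.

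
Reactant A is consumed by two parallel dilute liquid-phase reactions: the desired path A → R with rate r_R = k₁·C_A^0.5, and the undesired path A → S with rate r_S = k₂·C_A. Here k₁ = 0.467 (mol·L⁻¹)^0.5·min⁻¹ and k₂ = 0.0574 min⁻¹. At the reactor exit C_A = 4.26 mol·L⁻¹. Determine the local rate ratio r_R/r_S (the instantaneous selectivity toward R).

3.94

S_{R/S} = r_R/r_S = (k₁·C_A^0.5)/(k₂·C_A) = (k₁/k₂)·C_A^-0.5.
= (0.467×4.260^0.5) / (0.0574×4.260) = 0.9639/0.2445 = 3.94.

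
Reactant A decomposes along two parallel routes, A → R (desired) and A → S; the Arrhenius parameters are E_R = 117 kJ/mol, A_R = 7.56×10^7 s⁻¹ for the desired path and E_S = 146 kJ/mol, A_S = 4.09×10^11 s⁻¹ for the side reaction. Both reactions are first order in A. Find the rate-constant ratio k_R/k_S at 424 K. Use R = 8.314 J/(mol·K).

0.691

Since both paths have the same order in A, the concentration cancels and S_{R/S} = k_R/k_S = (A_R/A_S)·exp[(E_S−E_R)/(RT)].
(E_S−E_R)/(RT) = (146−117)×10³/(8.314×424) = 29000/3525 = 8.227.
k_R/k_S = (7.56×10^7/4.09×10^11)·exp(8.227) = 1.848×10^-4 × 3739 = 0.691.
Since E_R < E_S, lowering the temperature improves selectivity toward R.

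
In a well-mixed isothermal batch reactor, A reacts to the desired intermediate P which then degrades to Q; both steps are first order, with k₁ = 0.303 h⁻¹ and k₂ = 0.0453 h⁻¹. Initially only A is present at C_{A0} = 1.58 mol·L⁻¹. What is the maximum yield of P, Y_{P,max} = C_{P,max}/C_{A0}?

0.716

Evaluating C_P at t_opt = ln(k₂/k₁)/(k₂−k₁) gives C_{P,max}/C_{A0} = (k₁/k₂)^[k₂/(k₂−k₁)].
= (0.303/0.0453)^(0.0453/(0.0453−0.303)) = (6.689)^(-0.1758) = 0.7160.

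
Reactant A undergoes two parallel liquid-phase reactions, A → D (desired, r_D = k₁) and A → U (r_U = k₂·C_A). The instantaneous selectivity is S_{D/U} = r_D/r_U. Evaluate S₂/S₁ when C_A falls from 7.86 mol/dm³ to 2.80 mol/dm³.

S_{D/U} = (k₁/k₂)·C_A⁻¹, so S₂/S₁ = (C_{A,2}/C_{A,1})⁻¹.
= 7.86/2.80 = 2.81.

2.81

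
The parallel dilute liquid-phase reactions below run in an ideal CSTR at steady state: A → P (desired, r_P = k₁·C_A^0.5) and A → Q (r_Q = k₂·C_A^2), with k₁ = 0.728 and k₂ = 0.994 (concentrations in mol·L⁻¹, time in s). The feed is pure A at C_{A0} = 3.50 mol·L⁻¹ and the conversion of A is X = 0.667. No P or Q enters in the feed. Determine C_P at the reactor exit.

Exit C_A = C_{A0}(1−X) = 3.50×0.333 = 1.165 mol·L⁻¹.
A CSTR operates uniformly at the exit composition, giving r_P = 0.7859 and r_Q = 1.350 (each k·C_A^n at C_A = 1.165).
Fraction of consumed A going to P: r_P/(r_P+r_Q) = 0.3679.
C_P = 0.3679·C_{A0}·X = 0.3679×3.50×0.667 = 0.859 mol·L⁻¹.

0.859 mol·L⁻¹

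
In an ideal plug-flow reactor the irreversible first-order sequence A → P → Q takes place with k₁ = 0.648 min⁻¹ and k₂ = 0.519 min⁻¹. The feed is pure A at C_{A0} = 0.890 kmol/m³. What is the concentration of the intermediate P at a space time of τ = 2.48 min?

0.338 kmol/m³

The intermediate concentration in a first-order A→B→C sequence is C_P = k₁C_{A0}(e^(−k₁τ) − e^(−k₂τ))/(k₂−k₁).
e^(−k₁τ) = e^(−0.648×2.48) = e^(−1.607) = 0.2005; e^(−k₂τ) = e^(−1.287) = 0.2761.
C_P = 0.648×0.890/(0.519−0.648) × (0.2005−0.2761) = (-4.471)×(-0.07558) = 0.3379 kmol/m³.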